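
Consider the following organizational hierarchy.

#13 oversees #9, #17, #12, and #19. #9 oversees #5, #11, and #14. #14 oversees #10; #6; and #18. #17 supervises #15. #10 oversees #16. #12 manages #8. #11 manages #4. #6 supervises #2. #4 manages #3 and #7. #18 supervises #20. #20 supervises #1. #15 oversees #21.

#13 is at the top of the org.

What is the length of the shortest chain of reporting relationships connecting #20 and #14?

#20 is in #14's organization: the chain from #20 up to #14 is #20 → #18 → #14, which is 2 links.

2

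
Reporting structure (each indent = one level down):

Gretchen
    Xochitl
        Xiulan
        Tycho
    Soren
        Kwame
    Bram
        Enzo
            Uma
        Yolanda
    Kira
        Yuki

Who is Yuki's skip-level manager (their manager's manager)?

Gretchen

Yuki reports to Kira, and Kira reports to Gretchen. So Yuki's skip-level manager is Gretchen.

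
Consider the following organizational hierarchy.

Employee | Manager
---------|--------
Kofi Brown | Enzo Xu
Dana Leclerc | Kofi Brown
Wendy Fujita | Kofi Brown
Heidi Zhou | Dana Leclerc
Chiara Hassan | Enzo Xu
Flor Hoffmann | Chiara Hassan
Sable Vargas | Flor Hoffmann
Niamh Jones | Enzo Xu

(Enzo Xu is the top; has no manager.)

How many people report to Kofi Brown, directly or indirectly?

3

Kofi Brown directly manages Dana Leclerc, Wendy Fujita. Under Dana Leclerc: Heidi Zhou (1). Wendy Fujita has no reports. So Kofi Brown's organization is 2 direct reports plus everyone under them: 2 + 1 = 3.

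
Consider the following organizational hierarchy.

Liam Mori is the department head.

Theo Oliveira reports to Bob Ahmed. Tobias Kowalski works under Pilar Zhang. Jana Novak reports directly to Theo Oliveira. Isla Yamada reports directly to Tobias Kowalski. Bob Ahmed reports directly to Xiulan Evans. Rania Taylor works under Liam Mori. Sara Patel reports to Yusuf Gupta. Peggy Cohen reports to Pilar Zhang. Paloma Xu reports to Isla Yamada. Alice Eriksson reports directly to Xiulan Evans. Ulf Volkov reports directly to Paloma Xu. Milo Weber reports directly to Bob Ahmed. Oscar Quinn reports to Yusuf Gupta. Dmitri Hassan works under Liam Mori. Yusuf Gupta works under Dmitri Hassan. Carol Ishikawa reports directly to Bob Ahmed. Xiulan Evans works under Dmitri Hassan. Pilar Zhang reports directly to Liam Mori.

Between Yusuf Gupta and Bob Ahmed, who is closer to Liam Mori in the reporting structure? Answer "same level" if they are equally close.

Yusuf Gupta is 2 levels below Liam Mori; Bob Ahmed is 3. Yusuf Gupta is higher.

Yusuf Gupta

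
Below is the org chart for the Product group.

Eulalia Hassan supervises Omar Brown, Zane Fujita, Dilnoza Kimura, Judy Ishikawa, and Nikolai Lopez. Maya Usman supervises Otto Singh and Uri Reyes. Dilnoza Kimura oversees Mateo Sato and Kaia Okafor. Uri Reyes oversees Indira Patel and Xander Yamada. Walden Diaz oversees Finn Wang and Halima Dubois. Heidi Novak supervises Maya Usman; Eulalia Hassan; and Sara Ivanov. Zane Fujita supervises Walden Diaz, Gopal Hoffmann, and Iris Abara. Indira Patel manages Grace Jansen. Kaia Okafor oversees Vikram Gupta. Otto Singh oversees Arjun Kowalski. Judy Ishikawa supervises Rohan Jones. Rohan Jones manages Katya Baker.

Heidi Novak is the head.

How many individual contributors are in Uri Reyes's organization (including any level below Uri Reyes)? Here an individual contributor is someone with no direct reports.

The people in Uri Reyes's organization with no one reporting to them are Xander Yamada, Grace Jansen. That is 2.

2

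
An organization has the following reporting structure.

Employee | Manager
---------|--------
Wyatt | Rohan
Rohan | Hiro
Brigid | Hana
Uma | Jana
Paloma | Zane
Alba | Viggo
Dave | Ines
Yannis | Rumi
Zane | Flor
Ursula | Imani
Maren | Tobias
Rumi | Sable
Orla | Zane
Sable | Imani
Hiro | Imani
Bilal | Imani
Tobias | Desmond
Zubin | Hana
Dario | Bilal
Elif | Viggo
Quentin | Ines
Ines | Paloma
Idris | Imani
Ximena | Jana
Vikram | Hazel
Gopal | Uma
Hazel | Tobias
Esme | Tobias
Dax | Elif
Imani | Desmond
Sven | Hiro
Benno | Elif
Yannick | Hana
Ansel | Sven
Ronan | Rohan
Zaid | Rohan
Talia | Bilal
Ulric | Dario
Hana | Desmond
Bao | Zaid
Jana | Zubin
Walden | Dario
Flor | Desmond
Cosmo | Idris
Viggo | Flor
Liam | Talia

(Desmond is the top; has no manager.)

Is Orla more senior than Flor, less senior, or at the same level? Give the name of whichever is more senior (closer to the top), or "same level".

Flor

Orla is 3 levels below Desmond; Flor is 1. Flor is higher.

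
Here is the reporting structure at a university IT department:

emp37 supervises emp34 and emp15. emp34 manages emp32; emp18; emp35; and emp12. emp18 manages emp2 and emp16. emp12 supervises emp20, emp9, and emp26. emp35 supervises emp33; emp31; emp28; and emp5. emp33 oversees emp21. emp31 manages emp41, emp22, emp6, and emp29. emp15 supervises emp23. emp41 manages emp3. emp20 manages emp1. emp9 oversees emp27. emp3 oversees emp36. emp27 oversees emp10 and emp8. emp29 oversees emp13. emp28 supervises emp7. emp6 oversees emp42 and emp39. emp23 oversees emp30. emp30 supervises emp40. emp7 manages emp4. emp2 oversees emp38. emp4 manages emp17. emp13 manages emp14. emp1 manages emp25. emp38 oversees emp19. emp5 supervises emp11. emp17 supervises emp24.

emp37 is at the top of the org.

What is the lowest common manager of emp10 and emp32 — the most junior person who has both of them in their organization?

emp10's chain of managers is emp27, emp9, emp12, emp34, emp37. emp32's chain of managers is emp34, emp37. The first manager that appears in both chains is emp34.

emp34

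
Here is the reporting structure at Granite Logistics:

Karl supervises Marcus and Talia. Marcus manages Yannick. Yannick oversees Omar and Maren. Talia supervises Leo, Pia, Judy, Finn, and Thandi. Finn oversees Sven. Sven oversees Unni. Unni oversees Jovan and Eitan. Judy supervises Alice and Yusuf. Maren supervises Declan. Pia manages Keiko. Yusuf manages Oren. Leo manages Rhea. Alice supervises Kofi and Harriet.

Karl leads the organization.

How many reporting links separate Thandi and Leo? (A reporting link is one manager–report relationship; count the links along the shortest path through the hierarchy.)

Thandi is 1 level below Talia, and Leo is 1 level below Talia (their lowest common manager). The shortest path runs up from Thandi to Talia and back down to Leo: 1 + 1 = 2 links.

2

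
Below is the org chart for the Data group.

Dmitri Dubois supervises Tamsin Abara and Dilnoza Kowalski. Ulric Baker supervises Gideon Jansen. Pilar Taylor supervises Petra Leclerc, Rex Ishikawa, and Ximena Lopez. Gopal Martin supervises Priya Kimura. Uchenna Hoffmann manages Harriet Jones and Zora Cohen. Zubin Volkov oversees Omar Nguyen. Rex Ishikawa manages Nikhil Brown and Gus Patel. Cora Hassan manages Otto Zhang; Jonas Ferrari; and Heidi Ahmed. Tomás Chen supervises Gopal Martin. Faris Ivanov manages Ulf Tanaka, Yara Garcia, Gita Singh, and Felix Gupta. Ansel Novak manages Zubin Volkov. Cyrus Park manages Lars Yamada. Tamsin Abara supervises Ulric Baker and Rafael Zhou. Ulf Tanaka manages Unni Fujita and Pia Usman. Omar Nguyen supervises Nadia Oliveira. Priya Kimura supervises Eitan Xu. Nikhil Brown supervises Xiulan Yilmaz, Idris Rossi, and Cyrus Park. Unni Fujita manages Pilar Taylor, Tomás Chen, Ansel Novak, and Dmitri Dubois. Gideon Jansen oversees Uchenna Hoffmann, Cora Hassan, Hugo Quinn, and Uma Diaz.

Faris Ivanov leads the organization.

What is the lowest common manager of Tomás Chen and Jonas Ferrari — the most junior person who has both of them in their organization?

Tomás Chen's chain of managers is Unni Fujita, Ulf Tanaka, Faris Ivanov. Jonas Ferrari's chain of managers is Cora Hassan, Gideon Jansen, Ulric Baker, Tamsin Abara, Dmitri Dubois, Unni Fujita, Ulf Tanaka, Faris Ivanov. The first manager that appears in both chains is Unni Fujita.

Unni Fujita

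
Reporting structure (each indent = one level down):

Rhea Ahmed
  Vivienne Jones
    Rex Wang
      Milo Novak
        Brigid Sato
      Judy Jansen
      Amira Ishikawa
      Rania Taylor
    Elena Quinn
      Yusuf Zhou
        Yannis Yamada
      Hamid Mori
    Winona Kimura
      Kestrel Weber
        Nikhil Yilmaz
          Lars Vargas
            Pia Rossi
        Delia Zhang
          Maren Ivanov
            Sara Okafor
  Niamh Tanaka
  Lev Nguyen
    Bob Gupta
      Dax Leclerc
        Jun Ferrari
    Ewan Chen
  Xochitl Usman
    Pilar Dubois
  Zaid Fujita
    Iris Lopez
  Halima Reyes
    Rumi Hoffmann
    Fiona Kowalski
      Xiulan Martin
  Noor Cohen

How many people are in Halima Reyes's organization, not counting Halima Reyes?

Halima Reyes directly manages Rumi Hoffmann, Fiona Kowalski. Rumi Hoffmann has no reports. Under Fiona Kowalski: Xiulan Martin (1). So Halima Reyes's organization is 2 direct reports plus everyone under them: 1 + 2 = 3.

3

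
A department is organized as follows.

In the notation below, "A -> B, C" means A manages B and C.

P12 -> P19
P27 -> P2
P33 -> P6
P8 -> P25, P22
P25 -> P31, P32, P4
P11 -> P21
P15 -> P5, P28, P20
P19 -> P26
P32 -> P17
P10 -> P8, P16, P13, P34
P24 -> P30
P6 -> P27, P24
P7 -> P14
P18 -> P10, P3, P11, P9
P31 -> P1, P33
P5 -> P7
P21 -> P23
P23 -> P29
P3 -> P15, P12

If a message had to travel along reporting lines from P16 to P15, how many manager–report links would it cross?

P16 is 2 levels below P18, and P15 is 2 levels below P18 (their lowest common manager). The shortest path runs up from P16 to P18 and back down to P15: 2 + 2 = 4 links.

4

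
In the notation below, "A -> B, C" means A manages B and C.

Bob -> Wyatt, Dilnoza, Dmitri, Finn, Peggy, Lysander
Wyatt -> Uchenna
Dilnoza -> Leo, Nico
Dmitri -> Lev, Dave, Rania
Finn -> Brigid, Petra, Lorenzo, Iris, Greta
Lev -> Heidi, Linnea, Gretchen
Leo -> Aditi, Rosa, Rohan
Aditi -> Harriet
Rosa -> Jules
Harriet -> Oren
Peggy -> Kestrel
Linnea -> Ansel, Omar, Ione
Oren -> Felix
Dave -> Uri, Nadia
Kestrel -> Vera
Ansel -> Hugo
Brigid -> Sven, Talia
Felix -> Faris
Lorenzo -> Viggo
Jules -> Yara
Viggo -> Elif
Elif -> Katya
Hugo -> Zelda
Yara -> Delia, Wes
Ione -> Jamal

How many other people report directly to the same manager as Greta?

4

Greta reports to Finn. Finn's other direct reports are Brigid, Petra, Lorenzo, Iris — 4 peers.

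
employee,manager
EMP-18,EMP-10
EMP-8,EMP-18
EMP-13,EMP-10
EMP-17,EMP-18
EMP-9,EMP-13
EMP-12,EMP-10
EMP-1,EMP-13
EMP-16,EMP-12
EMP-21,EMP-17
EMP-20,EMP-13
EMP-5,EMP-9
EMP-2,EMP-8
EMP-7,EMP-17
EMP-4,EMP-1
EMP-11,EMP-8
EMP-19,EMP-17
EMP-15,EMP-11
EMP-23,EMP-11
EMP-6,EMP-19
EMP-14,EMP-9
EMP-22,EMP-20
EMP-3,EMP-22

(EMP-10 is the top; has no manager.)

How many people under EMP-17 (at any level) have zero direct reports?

The people in EMP-17's organization with no one reporting to them are EMP-6, EMP-7, EMP-21. That is 3.

3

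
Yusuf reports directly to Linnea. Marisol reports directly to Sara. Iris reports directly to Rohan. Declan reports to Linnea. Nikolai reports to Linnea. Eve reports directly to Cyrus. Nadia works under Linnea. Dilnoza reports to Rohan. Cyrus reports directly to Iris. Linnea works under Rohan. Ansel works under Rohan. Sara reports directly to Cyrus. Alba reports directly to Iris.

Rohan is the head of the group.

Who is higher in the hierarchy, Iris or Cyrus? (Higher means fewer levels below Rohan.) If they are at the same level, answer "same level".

Iris

Iris is 1 level below Rohan; Cyrus is 2. Iris is higher.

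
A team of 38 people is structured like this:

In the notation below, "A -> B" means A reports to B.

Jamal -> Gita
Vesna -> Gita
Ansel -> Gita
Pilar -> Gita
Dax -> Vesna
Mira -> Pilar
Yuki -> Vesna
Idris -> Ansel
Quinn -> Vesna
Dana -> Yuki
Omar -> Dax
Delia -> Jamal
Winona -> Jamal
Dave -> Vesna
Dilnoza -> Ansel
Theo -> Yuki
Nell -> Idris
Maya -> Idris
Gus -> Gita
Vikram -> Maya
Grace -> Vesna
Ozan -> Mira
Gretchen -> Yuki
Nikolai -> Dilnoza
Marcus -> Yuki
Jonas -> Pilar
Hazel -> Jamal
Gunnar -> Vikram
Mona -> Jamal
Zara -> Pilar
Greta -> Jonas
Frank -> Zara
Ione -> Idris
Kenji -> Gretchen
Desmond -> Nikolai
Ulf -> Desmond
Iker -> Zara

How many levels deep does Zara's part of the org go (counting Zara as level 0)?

The longest chain under Zara runs Zara → Iker, which is 1 level below Zara.

1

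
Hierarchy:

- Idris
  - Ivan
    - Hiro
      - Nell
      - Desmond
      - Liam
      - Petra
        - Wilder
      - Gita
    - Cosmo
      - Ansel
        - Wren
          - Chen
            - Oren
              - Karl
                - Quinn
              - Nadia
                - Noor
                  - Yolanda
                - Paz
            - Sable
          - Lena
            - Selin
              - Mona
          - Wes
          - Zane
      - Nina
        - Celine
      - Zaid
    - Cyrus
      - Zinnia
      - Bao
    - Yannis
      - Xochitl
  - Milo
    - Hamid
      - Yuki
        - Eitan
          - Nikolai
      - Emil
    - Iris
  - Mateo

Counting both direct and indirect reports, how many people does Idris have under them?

Idris directly manages Ivan, Milo, Mateo. Under Ivan: Yannis, Xochitl, Cyrus, Bao, Zinnia, Cosmo, Zaid, Nina, Celine, Ansel, Wren, Zane, Wes, Lena, Selin, Mona, Chen, Sable, Oren, Nadia, Paz, Noor, Yolanda, Karl, Quinn, Hiro, Gita, Petra, Wilder, Liam, Desmond, Nell (32). Under Milo: Iris, Hamid, Emil, Yuki, Eitan, Nikolai (6). Mateo has no reports. So Idris's organization is 3 direct reports plus everyone under them: 33 + 7 + 1 = 41.

41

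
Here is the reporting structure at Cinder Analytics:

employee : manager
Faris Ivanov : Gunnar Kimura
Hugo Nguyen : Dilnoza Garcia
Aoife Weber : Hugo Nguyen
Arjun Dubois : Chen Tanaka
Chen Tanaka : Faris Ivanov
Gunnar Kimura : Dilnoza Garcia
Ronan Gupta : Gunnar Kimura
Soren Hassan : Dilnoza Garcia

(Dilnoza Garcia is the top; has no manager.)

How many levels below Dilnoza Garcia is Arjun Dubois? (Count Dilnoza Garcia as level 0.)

4

Chain from Arjun Dubois up to Dilnoza Garcia: Arjun Dubois → Chen Tanaka → Faris Ivanov → Gunnar Kimura → Dilnoza Garcia. That is 4 steps up, so Arjun Dubois is 4 levels below Dilnoza Garcia.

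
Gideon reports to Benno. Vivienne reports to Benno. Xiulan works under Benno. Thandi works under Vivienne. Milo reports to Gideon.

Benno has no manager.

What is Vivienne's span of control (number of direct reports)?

Vivienne directly manages Thandi. That is 1 direct report.

1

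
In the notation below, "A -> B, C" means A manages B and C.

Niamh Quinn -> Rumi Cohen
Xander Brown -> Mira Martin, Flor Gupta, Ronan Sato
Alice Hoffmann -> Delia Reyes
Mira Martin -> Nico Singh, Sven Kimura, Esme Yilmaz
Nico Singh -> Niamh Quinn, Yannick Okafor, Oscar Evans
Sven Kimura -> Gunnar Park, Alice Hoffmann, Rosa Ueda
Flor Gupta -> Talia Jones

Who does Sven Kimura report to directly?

Mira Martin

Sven Kimura reports directly to Mira Martin.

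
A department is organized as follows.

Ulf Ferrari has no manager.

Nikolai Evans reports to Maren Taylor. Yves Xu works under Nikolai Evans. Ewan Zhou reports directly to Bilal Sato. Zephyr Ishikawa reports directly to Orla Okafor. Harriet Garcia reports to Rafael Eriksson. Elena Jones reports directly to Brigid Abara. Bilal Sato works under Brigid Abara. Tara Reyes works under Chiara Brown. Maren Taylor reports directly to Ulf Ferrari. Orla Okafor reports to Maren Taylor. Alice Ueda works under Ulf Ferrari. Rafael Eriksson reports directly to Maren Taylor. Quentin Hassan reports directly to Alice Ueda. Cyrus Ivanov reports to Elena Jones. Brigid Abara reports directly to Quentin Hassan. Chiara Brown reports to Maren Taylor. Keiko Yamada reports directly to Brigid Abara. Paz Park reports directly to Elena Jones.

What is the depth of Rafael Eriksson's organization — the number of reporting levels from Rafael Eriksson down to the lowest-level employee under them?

1

The longest chain under Rafael Eriksson runs Rafael Eriksson → Harriet Garcia, which is 1 level below Rafael Eriksson.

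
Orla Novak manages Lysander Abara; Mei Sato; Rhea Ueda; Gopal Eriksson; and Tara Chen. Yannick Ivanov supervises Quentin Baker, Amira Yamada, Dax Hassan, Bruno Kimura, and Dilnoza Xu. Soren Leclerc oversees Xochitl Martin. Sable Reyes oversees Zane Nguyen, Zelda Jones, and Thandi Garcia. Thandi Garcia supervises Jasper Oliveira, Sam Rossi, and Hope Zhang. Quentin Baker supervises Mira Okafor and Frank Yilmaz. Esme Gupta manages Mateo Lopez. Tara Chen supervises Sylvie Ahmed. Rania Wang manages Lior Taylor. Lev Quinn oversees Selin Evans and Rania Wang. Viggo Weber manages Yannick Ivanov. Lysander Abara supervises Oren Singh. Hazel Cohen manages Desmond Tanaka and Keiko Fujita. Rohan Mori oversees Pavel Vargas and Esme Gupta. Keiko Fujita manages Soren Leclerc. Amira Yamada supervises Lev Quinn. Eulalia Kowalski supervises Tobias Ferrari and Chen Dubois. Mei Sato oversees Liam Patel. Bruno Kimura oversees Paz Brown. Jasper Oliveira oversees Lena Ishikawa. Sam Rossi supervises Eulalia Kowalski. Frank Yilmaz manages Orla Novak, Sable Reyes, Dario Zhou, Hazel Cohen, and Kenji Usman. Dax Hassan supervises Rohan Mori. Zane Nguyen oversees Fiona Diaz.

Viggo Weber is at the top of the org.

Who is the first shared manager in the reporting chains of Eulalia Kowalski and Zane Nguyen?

Eulalia Kowalski's chain of managers is Sam Rossi, Thandi Garcia, Sable Reyes, Frank Yilmaz, Quentin Baker, Yannick Ivanov, Viggo Weber. Zane Nguyen's chain of managers is Sable Reyes, Frank Yilmaz, Quentin Baker, Yannick Ivanov, Viggo Weber. The first manager that appears in both chains is Sable Reyes.

Sable Reyes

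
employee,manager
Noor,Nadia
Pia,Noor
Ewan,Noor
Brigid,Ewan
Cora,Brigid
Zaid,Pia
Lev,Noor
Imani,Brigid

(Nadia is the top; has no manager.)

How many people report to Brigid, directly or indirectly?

Brigid directly manages Cora, Imani. Cora has no reports. Imani has no reports. So Brigid's organization is 2 direct reports plus everyone under them: 1 + 1 = 2.

2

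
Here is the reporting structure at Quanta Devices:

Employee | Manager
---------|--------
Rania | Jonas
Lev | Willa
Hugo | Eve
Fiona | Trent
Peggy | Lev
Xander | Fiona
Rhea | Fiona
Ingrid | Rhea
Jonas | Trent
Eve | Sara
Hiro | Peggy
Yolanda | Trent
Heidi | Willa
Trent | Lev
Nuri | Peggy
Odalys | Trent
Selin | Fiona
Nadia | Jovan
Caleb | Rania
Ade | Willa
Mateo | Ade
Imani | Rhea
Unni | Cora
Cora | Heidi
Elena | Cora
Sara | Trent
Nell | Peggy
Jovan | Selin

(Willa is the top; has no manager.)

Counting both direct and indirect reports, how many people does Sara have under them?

2

Sara directly manages Eve. Under Eve: Hugo (1). That's 2 in total.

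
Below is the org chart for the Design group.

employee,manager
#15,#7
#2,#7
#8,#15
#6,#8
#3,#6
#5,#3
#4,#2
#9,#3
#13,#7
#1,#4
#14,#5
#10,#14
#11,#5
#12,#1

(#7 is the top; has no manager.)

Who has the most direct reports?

#7

Direct-report counts: #7 has 3; #2 has 1; #4 has 1; #1 has 1; #15 has 1; #8 has 1; #6 has 1; #3 has 2; #5 has 2; #14 has 1. The largest is 3, held by #7.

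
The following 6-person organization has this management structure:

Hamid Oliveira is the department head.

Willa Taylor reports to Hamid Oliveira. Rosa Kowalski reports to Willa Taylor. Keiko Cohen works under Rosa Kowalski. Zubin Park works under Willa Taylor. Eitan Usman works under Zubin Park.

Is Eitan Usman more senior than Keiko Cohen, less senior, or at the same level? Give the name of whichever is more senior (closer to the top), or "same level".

Both Eitan Usman and Keiko Cohen are 3 levels below Hamid Oliveira.

same level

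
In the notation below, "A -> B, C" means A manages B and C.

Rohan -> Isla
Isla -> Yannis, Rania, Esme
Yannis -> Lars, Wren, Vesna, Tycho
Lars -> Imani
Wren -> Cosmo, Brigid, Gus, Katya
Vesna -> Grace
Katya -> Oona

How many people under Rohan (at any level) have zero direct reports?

The people in Rohan's organization with no one reporting to them are Esme, Rania, Tycho, Grace, Oona, Gus, Brigid, Cosmo, Imani. That is 9.

9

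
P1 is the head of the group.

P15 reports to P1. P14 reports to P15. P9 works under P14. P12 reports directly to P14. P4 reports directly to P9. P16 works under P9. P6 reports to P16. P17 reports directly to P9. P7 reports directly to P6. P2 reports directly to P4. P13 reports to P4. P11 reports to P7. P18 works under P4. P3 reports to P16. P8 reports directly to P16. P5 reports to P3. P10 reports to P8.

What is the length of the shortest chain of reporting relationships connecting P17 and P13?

3

P17 is 1 level below P9, and P13 is 2 levels below P9 (their lowest common manager). The shortest path runs up from P17 to P9 and back down to P13: 1 + 2 = 3 links.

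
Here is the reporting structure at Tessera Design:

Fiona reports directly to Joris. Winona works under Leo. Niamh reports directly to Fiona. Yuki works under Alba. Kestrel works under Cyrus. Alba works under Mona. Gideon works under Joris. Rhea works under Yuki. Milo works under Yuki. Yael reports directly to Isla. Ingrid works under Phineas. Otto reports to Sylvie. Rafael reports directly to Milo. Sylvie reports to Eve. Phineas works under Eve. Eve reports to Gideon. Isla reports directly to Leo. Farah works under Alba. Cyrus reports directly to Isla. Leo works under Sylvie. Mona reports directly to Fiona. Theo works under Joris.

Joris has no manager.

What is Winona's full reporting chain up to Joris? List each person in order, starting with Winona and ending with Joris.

Winona -> Leo -> Sylvie -> Eve -> Gideon -> Joris

Winona reports to Leo. Leo reports to Sylvie. Sylvie reports to Eve. Eve reports to Gideon. Gideon reports to Joris. Joris is at the top.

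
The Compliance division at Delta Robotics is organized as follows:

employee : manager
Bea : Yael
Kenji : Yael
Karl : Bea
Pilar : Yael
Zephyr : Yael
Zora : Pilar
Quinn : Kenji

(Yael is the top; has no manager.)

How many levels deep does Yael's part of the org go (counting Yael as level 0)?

2

The longest chain under Yael runs Yael → Pilar → Zora, which is 2 levels below Yael.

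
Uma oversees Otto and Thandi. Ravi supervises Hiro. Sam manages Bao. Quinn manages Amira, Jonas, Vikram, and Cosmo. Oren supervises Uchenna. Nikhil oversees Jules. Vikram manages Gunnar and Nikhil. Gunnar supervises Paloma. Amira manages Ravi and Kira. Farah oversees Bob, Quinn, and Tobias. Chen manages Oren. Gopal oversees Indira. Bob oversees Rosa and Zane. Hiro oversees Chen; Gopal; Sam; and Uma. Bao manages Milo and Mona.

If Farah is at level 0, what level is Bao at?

Chain from Bao up to Farah: Bao → Sam → Hiro → Ravi → Amira → Quinn → Farah. That is 6 steps up, so Bao is 6 levels below Farah.

6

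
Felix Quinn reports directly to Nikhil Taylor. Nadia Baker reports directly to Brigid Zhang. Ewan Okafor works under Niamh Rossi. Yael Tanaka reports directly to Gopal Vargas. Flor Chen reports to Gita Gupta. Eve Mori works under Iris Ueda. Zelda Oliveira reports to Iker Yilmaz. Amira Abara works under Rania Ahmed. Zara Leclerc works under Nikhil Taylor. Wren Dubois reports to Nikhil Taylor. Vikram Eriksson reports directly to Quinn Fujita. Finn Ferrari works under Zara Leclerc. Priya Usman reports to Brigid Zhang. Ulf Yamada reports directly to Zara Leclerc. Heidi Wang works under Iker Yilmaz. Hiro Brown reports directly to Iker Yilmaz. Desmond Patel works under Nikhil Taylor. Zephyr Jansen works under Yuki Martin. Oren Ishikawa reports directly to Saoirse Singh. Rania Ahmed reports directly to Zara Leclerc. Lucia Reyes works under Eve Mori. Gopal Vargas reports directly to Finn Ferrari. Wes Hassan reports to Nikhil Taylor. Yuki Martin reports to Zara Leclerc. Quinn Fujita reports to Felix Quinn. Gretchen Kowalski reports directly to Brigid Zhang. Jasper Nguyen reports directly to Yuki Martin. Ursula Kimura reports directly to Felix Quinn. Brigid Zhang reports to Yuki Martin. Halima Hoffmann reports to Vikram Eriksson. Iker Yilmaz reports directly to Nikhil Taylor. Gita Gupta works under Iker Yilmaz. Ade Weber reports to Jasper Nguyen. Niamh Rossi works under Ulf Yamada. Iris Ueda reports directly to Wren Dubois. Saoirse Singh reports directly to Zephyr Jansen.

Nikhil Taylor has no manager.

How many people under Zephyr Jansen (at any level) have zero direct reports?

The only person in Zephyr Jansen's organization with no one reporting to them is Oren Ishikawa. That is 1.

1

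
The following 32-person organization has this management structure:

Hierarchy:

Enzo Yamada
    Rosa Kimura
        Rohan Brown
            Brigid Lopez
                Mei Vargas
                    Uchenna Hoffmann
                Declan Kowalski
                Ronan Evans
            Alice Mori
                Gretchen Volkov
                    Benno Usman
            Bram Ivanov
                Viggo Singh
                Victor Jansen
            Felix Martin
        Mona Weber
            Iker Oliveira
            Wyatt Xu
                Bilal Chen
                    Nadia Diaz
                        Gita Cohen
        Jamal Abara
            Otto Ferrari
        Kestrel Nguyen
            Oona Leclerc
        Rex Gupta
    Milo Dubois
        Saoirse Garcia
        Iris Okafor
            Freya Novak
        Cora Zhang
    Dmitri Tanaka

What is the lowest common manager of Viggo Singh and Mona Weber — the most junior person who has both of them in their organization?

Rosa Kimura

Viggo Singh's chain of managers is Bram Ivanov, Rohan Brown, Rosa Kimura, Enzo Yamada. Mona Weber's chain of managers is Rosa Kimura, Enzo Yamada. The first manager that appears in both chains is Rosa Kimura.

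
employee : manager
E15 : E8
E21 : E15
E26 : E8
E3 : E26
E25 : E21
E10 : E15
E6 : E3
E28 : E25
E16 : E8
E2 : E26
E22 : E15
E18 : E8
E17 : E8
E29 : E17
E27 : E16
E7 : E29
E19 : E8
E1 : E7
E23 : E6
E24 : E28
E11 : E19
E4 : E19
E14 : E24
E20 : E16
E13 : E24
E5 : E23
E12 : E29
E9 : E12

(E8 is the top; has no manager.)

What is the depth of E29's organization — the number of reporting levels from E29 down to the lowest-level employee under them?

The longest chain under E29 runs E29 → E12 → E9, which is 2 levels below E29.

2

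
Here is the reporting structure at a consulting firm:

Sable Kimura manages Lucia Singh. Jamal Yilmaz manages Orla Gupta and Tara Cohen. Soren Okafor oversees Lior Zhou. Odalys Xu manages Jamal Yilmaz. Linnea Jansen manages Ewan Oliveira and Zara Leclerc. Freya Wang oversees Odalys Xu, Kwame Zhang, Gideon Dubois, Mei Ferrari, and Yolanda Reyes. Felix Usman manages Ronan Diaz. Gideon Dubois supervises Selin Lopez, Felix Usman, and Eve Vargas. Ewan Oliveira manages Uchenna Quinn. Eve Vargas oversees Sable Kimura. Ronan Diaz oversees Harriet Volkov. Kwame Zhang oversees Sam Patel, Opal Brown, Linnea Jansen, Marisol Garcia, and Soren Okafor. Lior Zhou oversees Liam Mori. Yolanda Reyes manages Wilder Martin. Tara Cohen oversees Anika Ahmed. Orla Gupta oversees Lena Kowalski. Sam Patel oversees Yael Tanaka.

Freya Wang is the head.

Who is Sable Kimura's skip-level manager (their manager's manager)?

Sable Kimura reports to Eve Vargas, and Eve Vargas reports to Gideon Dubois. So Sable Kimura's skip-level manager is Gideon Dubois.

Gideon Dubois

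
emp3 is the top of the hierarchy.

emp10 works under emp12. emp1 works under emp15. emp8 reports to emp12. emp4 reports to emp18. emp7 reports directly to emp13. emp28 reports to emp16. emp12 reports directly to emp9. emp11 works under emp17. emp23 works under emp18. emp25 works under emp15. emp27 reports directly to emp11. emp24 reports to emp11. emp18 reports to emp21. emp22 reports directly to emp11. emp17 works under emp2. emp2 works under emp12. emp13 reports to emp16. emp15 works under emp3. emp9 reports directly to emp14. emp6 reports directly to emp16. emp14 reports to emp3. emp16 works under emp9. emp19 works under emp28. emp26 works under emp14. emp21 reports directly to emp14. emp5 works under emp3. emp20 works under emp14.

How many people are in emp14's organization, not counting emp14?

22

emp14 directly manages emp9, emp20, emp21, emp26. Under emp9: emp16, emp6, emp28, emp19, emp13, emp7, emp12, emp10, emp8, emp2, emp17, emp11, emp22, emp27, emp24 (15). emp20 has no reports. Under emp21: emp18, emp23, emp4 (3). emp26 has no reports. So emp14's organization is 4 direct reports plus everyone under them: 16 + 1 + 4 + 1 = 22.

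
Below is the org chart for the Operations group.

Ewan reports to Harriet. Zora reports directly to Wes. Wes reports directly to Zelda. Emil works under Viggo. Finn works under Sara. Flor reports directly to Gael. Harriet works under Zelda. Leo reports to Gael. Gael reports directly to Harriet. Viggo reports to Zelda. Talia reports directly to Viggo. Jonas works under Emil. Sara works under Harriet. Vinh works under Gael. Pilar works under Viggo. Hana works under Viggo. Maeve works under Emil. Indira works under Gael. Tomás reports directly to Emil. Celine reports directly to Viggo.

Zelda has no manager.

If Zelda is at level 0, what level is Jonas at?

Chain from Jonas up to Zelda: Jonas → Emil → Viggo → Zelda. That is 3 steps up, so Jonas is 3 levels below Zelda.

3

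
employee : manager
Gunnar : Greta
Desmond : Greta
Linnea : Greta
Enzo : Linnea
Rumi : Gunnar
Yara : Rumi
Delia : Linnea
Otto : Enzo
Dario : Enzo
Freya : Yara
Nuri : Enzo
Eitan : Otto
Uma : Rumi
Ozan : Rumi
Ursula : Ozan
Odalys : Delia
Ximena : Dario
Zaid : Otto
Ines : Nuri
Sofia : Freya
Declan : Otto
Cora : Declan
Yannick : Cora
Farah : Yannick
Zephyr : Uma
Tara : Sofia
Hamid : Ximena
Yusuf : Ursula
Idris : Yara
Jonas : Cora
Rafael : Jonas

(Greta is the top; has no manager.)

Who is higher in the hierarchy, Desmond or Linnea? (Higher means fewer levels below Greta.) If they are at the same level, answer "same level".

Both Desmond and Linnea are 1 level below Greta.

same level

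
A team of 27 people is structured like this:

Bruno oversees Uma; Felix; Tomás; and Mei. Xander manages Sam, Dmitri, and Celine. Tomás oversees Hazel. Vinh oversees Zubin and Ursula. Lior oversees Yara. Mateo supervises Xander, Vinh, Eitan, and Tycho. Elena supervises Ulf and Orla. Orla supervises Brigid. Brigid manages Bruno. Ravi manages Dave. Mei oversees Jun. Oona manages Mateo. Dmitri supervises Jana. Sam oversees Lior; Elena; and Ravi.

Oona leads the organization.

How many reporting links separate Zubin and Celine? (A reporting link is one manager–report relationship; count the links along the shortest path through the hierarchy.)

Zubin is 2 levels below Mateo, and Celine is 2 levels below Mateo (their lowest common manager). The shortest path runs up from Zubin to Mateo and back down to Celine: 2 + 2 = 4 links.

4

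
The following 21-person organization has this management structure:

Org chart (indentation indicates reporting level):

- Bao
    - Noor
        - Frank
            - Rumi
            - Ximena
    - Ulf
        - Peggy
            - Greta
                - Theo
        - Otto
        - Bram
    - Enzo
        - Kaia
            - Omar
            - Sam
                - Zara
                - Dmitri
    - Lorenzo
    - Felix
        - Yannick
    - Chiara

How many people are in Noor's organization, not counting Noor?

3

Noor directly manages Frank. Under Frank: Ximena, Rumi (2). That's 3 in total.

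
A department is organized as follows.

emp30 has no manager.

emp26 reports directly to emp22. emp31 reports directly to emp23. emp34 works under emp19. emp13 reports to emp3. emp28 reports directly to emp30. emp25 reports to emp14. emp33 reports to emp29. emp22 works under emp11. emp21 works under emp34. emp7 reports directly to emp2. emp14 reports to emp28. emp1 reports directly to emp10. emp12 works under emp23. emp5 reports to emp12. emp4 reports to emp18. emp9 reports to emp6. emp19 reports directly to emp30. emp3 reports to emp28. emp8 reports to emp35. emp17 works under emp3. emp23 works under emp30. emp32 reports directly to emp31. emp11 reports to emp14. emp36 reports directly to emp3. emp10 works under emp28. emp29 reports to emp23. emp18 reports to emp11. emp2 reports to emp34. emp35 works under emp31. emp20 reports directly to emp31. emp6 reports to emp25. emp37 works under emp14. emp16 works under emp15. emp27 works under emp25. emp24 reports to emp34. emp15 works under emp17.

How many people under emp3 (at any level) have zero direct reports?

The people in emp3's organization with no one reporting to them are emp36, emp13, emp16. That is 3.

3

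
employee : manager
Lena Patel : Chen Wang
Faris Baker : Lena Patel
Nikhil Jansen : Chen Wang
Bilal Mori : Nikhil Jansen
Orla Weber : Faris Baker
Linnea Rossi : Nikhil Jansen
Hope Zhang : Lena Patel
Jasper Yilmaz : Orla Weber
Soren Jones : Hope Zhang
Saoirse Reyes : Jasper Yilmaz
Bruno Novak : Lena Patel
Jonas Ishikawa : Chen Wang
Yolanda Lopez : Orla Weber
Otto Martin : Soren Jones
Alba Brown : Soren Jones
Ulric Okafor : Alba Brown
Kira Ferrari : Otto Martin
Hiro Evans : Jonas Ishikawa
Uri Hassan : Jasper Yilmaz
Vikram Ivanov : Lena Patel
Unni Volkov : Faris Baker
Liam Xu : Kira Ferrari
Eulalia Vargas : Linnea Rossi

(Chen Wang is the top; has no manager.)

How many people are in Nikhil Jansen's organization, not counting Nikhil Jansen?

Nikhil Jansen directly manages Bilal Mori, Linnea Rossi. Bilal Mori has no reports. Under Linnea Rossi: Eulalia Vargas (1). So Nikhil Jansen's organization is 2 direct reports plus everyone under them: 1 + 2 = 3.

3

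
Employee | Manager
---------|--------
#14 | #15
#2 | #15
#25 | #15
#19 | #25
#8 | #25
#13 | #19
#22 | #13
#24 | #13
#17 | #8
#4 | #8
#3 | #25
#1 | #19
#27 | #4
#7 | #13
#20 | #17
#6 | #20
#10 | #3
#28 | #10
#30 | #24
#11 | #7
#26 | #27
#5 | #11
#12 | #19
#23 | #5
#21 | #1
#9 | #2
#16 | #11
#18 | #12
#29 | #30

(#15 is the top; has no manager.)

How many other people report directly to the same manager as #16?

#16 reports to #11. #11's other direct reports are #5 — 1 peer.

1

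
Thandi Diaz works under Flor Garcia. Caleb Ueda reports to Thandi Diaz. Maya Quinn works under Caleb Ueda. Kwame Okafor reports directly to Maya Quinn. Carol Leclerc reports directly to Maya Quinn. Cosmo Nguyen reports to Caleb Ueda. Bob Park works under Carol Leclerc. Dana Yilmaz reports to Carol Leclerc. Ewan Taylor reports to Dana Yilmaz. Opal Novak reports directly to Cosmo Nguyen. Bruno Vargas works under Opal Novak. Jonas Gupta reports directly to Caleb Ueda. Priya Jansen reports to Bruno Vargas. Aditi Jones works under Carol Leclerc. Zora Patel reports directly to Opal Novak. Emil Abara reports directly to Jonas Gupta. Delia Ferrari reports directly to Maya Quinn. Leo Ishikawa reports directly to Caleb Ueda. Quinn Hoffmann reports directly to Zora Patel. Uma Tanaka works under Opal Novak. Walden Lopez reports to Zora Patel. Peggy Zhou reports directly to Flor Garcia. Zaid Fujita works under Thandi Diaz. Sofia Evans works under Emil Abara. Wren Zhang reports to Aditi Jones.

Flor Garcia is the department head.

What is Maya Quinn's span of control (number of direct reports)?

Maya Quinn directly manages Kwame Okafor, Carol Leclerc, Delia Ferrari. That is 3 direct reports.

3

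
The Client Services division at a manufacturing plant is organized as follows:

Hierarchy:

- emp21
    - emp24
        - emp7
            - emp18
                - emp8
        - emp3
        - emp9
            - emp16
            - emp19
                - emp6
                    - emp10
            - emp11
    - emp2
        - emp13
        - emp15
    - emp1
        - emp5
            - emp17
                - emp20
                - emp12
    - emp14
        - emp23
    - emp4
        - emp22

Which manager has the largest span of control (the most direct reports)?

emp21

Direct-report counts: emp21 has 5; emp4 has 1; emp14 has 1; emp1 has 1; emp5 has 1; emp17 has 2; emp2 has 2; emp24 has 3; emp9 has 3; emp19 has 1; emp6 has 1; emp7 has 1; emp18 has 1. The largest is 5, held by emp21.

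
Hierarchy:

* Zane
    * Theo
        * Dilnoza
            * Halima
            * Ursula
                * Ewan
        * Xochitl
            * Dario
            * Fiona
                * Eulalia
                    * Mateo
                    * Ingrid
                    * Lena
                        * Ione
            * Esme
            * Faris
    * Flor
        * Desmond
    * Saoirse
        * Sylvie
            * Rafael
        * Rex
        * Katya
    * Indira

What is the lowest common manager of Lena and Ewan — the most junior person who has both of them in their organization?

Theo

Lena's chain of managers is Eulalia, Fiona, Xochitl, Theo, Zane. Ewan's chain of managers is Ursula, Dilnoza, Theo, Zane. The first manager that appears in both chains is Theo.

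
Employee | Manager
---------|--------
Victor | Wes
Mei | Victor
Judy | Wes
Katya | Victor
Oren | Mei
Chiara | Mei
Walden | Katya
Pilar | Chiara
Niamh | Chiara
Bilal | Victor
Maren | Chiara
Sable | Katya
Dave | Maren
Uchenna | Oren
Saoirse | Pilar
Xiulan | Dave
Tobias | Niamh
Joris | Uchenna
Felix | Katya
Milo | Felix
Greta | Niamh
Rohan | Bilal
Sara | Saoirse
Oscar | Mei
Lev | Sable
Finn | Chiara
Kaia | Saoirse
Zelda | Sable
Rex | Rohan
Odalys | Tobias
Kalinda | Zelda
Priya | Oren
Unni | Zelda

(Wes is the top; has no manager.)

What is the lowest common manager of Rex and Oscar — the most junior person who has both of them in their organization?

Victor

Rex's chain of managers is Rohan, Bilal, Victor, Wes. Oscar's chain of managers is Mei, Victor, Wes. The first manager that appears in both chains is Victor.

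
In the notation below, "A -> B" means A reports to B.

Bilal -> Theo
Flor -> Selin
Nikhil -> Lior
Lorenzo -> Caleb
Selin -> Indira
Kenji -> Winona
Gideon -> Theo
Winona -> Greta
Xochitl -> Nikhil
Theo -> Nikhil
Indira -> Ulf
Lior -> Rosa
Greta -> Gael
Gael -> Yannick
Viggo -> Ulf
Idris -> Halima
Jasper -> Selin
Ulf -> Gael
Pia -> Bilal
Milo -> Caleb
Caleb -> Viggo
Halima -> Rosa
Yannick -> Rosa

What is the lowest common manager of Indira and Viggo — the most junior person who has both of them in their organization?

Indira's chain of managers is Ulf, Gael, Yannick, Rosa. Viggo's chain of managers is Ulf, Gael, Yannick, Rosa. The first manager that appears in both chains is Ulf.

Ulf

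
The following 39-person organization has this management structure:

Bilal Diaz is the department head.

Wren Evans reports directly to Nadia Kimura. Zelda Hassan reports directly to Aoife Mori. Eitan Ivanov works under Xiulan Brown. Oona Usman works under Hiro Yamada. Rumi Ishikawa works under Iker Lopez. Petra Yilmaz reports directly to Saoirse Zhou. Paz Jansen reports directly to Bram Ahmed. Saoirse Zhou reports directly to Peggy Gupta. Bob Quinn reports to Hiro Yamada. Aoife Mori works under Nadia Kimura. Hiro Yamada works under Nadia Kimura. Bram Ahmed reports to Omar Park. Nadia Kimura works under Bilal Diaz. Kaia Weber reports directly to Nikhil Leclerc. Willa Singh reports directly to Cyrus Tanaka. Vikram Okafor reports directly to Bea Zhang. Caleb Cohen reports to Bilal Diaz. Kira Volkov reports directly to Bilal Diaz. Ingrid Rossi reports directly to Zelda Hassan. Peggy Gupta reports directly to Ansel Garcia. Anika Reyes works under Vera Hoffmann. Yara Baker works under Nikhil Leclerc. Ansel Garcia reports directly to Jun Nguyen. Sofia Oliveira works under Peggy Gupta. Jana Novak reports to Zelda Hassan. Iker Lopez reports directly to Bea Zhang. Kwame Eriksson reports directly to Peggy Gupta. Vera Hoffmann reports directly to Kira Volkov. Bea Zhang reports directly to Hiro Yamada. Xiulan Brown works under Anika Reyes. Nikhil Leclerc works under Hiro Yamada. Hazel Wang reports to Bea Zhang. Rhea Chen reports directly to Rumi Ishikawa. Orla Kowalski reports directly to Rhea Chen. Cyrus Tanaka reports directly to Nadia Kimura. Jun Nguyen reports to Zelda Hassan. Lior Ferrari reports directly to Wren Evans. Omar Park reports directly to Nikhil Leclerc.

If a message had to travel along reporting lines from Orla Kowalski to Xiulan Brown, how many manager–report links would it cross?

Orla Kowalski is 7 levels below Bilal Diaz, and Xiulan Brown is 4 levels below Bilal Diaz (their lowest common manager). The shortest path runs up from Orla Kowalski to Bilal Diaz and back down to Xiulan Brown: 7 + 4 = 11 links.

11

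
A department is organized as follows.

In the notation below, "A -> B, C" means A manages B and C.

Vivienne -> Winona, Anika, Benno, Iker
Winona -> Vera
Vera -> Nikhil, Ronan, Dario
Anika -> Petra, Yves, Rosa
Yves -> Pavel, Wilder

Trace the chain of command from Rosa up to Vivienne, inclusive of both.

Rosa -> Anika -> Vivienne

Rosa reports to Anika. Anika reports to Vivienne. Vivienne is at the top.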